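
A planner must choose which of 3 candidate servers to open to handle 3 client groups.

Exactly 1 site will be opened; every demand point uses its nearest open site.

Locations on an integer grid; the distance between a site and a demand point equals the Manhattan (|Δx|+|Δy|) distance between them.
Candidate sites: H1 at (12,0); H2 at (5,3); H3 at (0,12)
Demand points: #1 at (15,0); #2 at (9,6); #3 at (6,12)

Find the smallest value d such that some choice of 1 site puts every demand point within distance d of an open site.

13

Open {H2}.
  Farthest demand point is #1 at distance 13 (to H2); all others are ≤ 13.
With {H1} the worst case is 18.
With {H3} the worst case is 27.
No size-1 selection achieves below 13.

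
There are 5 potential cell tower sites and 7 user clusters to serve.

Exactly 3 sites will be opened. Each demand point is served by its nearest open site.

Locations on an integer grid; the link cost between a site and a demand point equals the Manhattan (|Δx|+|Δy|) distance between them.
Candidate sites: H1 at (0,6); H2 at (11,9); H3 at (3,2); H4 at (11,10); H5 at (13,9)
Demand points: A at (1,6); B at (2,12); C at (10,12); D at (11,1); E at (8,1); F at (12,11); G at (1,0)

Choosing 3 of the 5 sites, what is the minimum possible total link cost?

Open {H1, H3, H4}.
  A→H1 1, B→H1 8, C→H4 3, D→H3 9, E→H3 6, F→H4 2, G→H3 4  ⇒ total 33.
Compare {H1, H2, H3}: total 34.
Compare {H1, H3, H5}: total 37.
No size-3 selection does better; minimum is 33.

33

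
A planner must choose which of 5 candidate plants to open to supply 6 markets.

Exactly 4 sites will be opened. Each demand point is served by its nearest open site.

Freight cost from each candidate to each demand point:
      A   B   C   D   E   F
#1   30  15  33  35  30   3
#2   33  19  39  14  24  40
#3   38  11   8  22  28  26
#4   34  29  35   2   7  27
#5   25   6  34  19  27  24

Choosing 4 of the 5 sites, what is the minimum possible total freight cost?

Open {#1, #3, #4, #5}.
  A→#5 25, B→#5 6, C→#3 8, D→#4 2, E→#4 7, F→#1 3  ⇒ total 51.
Compare {#1, #2, #3, #4}: total 61.
Compare {#2, #3, #4, #5}: total 72.
No size-4 selection does better; minimum is 51.

51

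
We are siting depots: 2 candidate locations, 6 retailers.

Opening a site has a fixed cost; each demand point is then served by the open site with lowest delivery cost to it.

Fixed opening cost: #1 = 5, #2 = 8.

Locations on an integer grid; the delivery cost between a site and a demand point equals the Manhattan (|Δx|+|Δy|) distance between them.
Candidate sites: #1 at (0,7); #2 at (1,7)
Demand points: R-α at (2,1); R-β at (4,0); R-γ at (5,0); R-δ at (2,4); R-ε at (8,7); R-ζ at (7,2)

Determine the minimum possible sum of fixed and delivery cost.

58

Open {#2}: assign each demand point to its cheapest open site.
  R-α→#2 7, R-β→#2 10, R-γ→#2 11, R-δ→#2 4, R-ε→#2 7, R-ζ→#2 11
  delivery cost 50, fixed 8 → total 58.
Compare {#1}: delivery cost 56 + fixed 5 = 61.
Compare {#1, #2}: delivery cost 50 + fixed 13 = 63.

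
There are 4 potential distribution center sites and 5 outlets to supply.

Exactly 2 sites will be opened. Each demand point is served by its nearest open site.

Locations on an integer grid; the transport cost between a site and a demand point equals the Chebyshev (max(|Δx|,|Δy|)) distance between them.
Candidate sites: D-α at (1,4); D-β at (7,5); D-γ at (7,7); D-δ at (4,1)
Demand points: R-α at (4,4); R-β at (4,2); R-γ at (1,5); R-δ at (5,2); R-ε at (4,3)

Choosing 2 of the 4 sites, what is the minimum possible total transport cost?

Open {D-α, D-δ}.
  R-α→D-α 3, R-β→D-δ 1, R-γ→D-α 1, R-δ→D-δ 1, R-ε→D-δ 2  ⇒ total 8.
Compare {D-β, D-δ}: total 11.
Compare {D-γ, D-δ}: total 11.
No size-2 selection does better; minimum is 8.

8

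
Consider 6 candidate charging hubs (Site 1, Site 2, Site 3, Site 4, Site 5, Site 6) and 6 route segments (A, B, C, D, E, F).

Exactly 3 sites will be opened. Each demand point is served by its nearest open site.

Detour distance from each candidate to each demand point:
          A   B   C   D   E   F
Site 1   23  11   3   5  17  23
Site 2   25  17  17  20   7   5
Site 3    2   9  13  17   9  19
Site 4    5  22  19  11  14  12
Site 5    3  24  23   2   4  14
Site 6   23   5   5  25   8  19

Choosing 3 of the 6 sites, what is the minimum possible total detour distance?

24

Open {Site 2, Site 5, Site 6}.
  A→Site 5 3, B→Site 6 5, C→Site 6 5, D→Site 5 2, E→Site 5 4, F→Site 2 5  ⇒ total 24.
Compare {Site 1, Site 2, Site 5}: total 28.
Compare {Site 1, Site 2, Site 3}: total 31.
No size-3 selection does better; minimum is 24.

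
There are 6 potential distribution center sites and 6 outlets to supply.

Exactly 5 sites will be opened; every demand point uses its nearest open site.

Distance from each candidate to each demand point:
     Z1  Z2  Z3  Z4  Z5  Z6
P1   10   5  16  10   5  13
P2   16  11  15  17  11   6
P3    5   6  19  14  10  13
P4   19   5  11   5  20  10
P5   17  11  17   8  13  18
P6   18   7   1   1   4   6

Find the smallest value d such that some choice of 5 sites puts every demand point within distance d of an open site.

Open {P1, P2, P3, P4, P6}.
  Farthest demand point is Z6 at distance 6 (to P2); all others are ≤ 6.
With {P1, P2, P3, P5, P6} the worst case is 6.
With {P1, P3, P4, P5, P6} the worst case is 6.
No size-5 selection achieves below 6.

6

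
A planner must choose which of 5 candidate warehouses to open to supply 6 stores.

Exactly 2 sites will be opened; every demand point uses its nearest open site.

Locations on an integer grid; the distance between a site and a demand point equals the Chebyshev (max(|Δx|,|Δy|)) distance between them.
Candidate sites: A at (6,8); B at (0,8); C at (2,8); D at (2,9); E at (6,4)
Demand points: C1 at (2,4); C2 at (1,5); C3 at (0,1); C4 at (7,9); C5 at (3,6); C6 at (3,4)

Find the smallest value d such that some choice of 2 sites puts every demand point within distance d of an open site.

Open {A, E}.
  Farthest demand point is C3 at distance 6 (to E); all others are ≤ 6.
With {B, E} the worst case is 6.
With {C, E} the worst case is 6.
No size-2 selection achieves below 6.

6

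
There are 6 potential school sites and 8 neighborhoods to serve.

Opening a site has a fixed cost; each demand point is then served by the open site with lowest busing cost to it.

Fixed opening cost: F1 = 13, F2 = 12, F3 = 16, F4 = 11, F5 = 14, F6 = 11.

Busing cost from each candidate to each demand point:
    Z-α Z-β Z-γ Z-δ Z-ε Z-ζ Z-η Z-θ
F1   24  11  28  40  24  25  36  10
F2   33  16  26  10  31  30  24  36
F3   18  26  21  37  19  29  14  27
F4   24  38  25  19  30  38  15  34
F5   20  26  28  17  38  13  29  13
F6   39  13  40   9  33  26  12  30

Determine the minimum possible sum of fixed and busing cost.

Open {F3, F5, F6}: assign each demand point to its cheapest open site.
  Z-α→F3 18, Z-β→F6 13, Z-γ→F3 21, Z-δ→F6 9, Z-ε→F3 19, Z-ζ→F5 13, Z-η→F6 12, Z-θ→F5 13
  busing cost 118, fixed 41 → total 159.
Compare {F1, F3, F6}: busing cost 125 + fixed 40 = 165.
Compare {F1, F5, F6}: busing cost 127 + fixed 38 = 165.
Compare {F5, F6}: busing cost 141 + fixed 25 = 166.
All other subsets cost ≥ 165. Minimum total cost: 159.

159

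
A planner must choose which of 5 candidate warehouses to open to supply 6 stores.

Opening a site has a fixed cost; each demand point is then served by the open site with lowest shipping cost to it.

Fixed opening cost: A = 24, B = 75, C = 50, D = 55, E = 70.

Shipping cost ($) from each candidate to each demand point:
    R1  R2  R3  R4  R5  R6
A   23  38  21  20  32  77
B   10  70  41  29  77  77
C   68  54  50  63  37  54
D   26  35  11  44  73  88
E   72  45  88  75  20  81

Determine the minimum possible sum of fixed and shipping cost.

Open {A}: assign each demand point to its cheapest open site.
  R1→A 23, R2→A 38, R3→A 21, R4→A 20, R5→A 32, R6→A 77
  shipping cost 211, fixed 24 → total 235.
Compare {A, C}: shipping cost 188 + fixed 74 = 262.
Compare {A, D}: shipping cost 198 + fixed 79 = 277.
Compare {A, E}: shipping cost 199 + fixed 94 = 293.
All other subsets cost ≥ 262. Minimum total cost: 235.

235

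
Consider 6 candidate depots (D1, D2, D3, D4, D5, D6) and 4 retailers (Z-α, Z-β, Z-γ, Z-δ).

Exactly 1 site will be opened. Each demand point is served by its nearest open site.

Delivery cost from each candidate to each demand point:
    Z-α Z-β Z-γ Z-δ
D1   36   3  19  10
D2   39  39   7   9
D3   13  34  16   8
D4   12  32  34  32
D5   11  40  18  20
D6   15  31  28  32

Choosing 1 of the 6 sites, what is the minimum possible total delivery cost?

Open {D1}.
  Z-α→D1 36, Z-β→D1 3, Z-γ→D1 19, Z-δ→D1 10  ⇒ total 68.
Compare {D3}: total 71.
Compare {D5}: total 89.
No size-1 selection does better; minimum is 68.

68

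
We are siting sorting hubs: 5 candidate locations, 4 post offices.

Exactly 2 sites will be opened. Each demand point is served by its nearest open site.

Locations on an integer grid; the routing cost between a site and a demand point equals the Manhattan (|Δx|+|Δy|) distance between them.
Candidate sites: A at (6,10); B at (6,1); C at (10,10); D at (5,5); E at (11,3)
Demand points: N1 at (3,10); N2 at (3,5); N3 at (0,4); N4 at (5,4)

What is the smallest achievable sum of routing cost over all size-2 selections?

12

Open {A, D}.
  N1→A 3, N2→D 2, N3→D 6, N4→D 1  ⇒ total 12.
Compare {B, D}: total 16.
Compare {C, D}: total 16.
No size-2 selection does better; minimum is 12.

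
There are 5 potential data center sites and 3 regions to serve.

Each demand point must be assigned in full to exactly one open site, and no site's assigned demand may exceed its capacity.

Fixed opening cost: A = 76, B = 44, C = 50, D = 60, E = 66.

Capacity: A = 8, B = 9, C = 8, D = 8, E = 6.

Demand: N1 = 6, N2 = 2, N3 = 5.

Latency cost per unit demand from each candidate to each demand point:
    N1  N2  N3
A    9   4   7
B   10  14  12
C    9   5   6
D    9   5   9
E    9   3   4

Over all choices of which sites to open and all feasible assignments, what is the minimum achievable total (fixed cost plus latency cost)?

Open {B, C}; cheapest assignment that respects the capacities:
  B (cap 9, load 6): N1 — cost 6×10 = 60
  C (cap 8, load 7): N2, N3 — cost 2×5 + 5×6 = 40
  Shipping 100, fixed 94 → total 194.
  Any other capacity-feasible assignment to {B, C} ships for at least 100.
Compare {C, E}: its best feasible assignment gives total 200.
Compare {C, D}: its best feasible assignment gives total 204.
Every other set of open sites that can feasibly serve all demand totals ≥ 200 even under its best assignment. Minimum: 194.

194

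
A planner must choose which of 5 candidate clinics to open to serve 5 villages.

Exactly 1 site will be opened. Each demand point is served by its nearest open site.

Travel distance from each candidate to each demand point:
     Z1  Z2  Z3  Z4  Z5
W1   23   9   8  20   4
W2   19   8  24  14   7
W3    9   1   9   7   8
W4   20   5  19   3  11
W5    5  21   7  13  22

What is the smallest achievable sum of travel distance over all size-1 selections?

34

Open {W3}.
  Z1→W3 9, Z2→W3 1, Z3→W3 9, Z4→W3 7, Z5→W3 8  ⇒ total 34.
Compare {W4}: total 58.
Compare {W1}: total 64.
No size-1 selection does better; minimum is 34.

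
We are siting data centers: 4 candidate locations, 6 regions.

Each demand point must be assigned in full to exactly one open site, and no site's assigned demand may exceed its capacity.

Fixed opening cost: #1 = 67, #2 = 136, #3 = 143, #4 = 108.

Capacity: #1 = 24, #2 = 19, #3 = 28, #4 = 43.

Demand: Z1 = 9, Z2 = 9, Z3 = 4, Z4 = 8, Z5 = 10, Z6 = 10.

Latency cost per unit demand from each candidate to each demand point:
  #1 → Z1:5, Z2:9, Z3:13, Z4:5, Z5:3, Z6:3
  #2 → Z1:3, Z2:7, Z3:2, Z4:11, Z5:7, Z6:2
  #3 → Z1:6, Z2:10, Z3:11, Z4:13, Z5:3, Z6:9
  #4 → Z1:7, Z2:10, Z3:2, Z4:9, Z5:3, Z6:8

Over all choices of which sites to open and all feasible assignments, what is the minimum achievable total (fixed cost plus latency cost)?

436

Open {#1, #4}; cheapest assignment that respects the capacities:
  #1 (cap 24, load 18): Z4, Z6 — cost 8×5 + 10×3 = 70
  #4 (cap 43, load 32): Z1, Z2, Z3, Z5 — cost 9×7 + 9×10 + 4×2 + 10×3 = 191
  Shipping 261, fixed 175 → total 436.
  Any other capacity-feasible assignment to {#1, #4} ships for at least 261.
Compare {#2, #4}: its best feasible assignment gives total 491.
Compare {#1, #3}: its best feasible assignment gives total 506.
Every other set of open sites that can feasibly serve all demand totals ≥ 491 even under its best assignment. Minimum: 436.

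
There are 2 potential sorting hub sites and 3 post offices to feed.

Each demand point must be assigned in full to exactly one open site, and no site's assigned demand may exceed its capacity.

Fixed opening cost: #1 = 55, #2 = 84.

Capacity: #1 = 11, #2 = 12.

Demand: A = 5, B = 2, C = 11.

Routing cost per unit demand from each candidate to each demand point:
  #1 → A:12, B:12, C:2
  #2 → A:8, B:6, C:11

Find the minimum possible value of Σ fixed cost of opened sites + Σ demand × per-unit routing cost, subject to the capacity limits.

213

Open {#1, #2}; cheapest assignment that respects the capacities:
  #1 (cap 11, load 11): C — cost 11×2 = 22
  #2 (cap 12, load 7): A, B — cost 5×8 + 2×6 = 52
  Shipping 74, fixed 139 → total 213.
  Any other capacity-feasible assignment to {#1, #2} ships for at least 74.
Total demand is 18 and no other set of sites has combined capacity ≥ 18, so {#1, #2} is the only feasible choice of open sites. Minimum: 213.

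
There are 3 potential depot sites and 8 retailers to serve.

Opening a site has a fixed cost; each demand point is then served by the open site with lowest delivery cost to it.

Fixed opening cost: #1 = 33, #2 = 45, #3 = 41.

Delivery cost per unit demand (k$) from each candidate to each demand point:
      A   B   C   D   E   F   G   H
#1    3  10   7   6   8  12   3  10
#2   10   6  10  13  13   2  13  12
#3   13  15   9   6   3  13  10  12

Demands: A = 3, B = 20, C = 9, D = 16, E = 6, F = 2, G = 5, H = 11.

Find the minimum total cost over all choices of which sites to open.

Open {#1, #2}: assign each demand point to its cheapest open site.
  A→#1 3×3=9, B→#2 20×6=120, C→#1 9×7=63, D→#1 16×6=96, E→#1 6×8=48, F→#2 2×2=4, G→#1 5×3=15, H→#1 11×10=110
  delivery cost 465, fixed 78 → total 543.
Compare {#1, #2, #3}: delivery cost 435 + fixed 119 = 554.
Compare {#1}: delivery cost 565 + fixed 33 = 598.
Compare {#1, #3}: delivery cost 535 + fixed 74 = 609.
All other subsets cost ≥ 554. Minimum total cost: 543.

543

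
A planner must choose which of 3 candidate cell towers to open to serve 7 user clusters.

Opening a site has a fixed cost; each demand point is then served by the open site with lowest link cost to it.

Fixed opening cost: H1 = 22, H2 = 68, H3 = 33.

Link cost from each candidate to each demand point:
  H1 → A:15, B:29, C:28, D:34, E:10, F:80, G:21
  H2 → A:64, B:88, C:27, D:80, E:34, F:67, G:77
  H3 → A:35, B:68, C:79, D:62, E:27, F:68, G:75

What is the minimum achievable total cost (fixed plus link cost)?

Open {H1}: assign each demand point to its cheapest open site.
  A→H1 15, B→H1 29, C→H1 28, D→H1 34, E→H1 10, F→H1 80, G→H1 21
  link cost 217, fixed 22 → total 239.
Compare {H1, H3}: link cost 205 + fixed 55 = 260.
Compare {H1, H2}: link cost 203 + fixed 90 = 293.
Compare {H1, H2, H3}: link cost 203 + fixed 123 = 326.
All other subsets cost ≥ 260. Minimum total cost: 239.

239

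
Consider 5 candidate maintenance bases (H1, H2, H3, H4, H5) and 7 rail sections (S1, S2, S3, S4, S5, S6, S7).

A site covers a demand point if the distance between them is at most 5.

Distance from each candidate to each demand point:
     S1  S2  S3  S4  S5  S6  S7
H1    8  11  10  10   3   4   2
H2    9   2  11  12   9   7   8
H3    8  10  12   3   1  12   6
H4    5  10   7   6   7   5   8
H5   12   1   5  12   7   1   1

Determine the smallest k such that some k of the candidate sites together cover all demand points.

3

Coverage sets (demand points within 5 of each site):
  H1: {S5, S6, S7}
  H2: {S2}
  H3: {S4, S5}
  H4: {S1, S6}
  H5: {S2, S3, S6, S7}
No 2 sites suffice: every size-2 union leaves at least one demand point uncovered.
But {H3, H4, H5} covers everything, so the minimum is 3.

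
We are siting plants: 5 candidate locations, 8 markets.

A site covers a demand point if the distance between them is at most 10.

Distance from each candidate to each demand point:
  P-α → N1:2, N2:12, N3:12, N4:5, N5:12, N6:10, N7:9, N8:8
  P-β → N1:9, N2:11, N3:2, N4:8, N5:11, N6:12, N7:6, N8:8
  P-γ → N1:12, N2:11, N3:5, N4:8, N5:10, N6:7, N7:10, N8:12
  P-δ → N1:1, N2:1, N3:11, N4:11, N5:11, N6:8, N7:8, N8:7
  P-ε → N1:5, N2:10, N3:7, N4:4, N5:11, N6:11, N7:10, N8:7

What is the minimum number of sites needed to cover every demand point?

2

Coverage sets (demand points within 10 of each site):
  P-α: {N1, N4, N6, N7, N8}
  P-β: {N1, N3, N4, N7, N8}
  P-γ: {N3, N4, N5, N6, N7}
  P-δ: {N1, N2, N6, N7, N8}
  P-ε: {N1, N2, N3, N4, N7, N8}
No single site covers all 8 demand points.
But {P-γ, P-δ} covers everything, so the minimum is 2.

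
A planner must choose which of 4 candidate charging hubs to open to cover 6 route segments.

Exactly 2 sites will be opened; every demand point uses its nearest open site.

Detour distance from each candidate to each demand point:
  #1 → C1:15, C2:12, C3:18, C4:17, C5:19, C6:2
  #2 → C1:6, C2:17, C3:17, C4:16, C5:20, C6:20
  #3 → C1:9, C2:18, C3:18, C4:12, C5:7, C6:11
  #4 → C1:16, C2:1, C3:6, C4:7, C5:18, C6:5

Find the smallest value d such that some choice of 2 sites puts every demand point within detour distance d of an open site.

9

Open {#3, #4}.
  Farthest demand point is C1 at detour distance 9 (to #3); all others are ≤ 9.
With {#2, #3} the worst case is 17.
With {#1, #3} the worst case is 18.
No size-2 selection achieves below 9.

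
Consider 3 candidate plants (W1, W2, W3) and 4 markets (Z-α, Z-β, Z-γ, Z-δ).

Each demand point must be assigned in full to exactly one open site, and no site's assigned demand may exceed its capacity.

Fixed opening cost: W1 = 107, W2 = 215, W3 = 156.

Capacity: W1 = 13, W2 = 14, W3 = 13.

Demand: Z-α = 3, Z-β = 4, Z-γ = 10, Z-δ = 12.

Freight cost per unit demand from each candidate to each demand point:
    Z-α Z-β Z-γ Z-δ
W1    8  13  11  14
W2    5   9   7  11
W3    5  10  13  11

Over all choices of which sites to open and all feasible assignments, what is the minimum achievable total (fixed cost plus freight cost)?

Open {W1, W2, W3}; cheapest assignment that respects the capacities:
  W1 (cap 13, load 3): Z-α — cost 3×8 = 24
  W2 (cap 14, load 14): Z-β, Z-γ — cost 4×9 + 10×7 = 106
  W3 (cap 13, load 12): Z-δ — cost 12×11 = 132
  Shipping 262, fixed 478 → total 740.
  Any other capacity-feasible assignment to {W1, W2, W3} ships for at least 262.
Total demand is 29 and no other set of sites has combined capacity ≥ 29, so {W1, W2, W3} is the only feasible choice of open sites. Minimum: 740.

740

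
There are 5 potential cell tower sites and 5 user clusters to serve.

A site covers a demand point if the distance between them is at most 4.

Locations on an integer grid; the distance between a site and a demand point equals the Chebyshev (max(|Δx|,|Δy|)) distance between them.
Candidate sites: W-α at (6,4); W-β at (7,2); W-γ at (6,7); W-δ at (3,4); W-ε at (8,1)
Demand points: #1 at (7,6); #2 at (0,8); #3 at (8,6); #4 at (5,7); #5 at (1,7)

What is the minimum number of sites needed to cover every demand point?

Coverage sets (demand points within 4 of each site):
  W-α: {#1, #3, #4}
  W-β: {#1, #3}
  W-γ: {#1, #3, #4}
  W-δ: {#1, #2, #4, #5}
  W-ε: {}
No single site covers all 5 demand points.
But {W-α, W-δ} covers everything, so the minimum is 2.

2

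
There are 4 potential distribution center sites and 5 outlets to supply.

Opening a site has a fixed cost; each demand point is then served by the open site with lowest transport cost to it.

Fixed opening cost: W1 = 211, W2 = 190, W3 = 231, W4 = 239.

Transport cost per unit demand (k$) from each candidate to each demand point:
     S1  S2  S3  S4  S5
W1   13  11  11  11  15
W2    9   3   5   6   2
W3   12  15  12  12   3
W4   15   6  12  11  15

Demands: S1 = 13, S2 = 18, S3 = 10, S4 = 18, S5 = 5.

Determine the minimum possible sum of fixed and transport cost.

529

Open {W2}: assign each demand point to its cheapest open site.
  S1→W2 13×9=117, S2→W2 18×3=54, S3→W2 10×5=50, S4→W2 18×6=108, S5→W2 5×2=10
  transport cost 339, fixed 190 → total 529.
Compare {W1, W2}: transport cost 339 + fixed 401 = 740.
Compare {W2, W3}: transport cost 339 + fixed 421 = 760.
Compare {W2, W4}: transport cost 339 + fixed 429 = 768.
All other subsets cost ≥ 740. Minimum total cost: 529.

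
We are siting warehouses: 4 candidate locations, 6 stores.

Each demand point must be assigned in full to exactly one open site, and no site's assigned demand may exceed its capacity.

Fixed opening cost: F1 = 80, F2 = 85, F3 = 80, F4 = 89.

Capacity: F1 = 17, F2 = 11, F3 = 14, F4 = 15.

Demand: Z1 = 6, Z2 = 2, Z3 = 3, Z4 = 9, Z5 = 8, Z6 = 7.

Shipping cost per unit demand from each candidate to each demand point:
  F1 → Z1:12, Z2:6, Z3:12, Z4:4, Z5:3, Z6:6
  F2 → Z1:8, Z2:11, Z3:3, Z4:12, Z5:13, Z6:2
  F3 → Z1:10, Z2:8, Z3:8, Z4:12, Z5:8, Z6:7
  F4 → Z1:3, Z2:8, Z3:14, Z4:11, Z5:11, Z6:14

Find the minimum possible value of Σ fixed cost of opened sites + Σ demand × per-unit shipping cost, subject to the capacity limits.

Open {F1, F2, F4}; cheapest assignment that respects the capacities:
  F1 (cap 17, load 17): Z4, Z5 — cost 9×4 + 8×3 = 60
  F2 (cap 11, load 10): Z3, Z6 — cost 3×3 + 7×2 = 23
  F4 (cap 15, load 8): Z1, Z2 — cost 6×3 + 2×8 = 34
  Shipping 117, fixed 254 → total 371.
  Any other capacity-feasible assignment to {F1, F2, F4} ships for at least 117.
Compare {F1, F2, F3}: its best feasible assignment gives total 404.
Compare {F1, F3, F4}: its best feasible assignment gives total 416.
Every other set of open sites that can feasibly serve all demand totals ≥ 404 even under its best assignment. Minimum: 371.

371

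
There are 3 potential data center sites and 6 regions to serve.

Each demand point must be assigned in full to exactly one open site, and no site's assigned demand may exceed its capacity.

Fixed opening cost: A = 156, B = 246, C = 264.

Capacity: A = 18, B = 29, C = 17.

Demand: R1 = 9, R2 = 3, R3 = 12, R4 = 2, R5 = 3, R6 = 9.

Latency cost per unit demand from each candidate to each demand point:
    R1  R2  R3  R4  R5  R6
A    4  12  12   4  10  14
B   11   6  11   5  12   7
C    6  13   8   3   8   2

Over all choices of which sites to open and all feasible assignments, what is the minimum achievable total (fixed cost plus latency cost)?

689

Open {A, B}; cheapest assignment that respects the capacities:
  A (cap 18, load 14): R1, R4, R5 — cost 9×4 + 2×4 + 3×10 = 74
  B (cap 29, load 24): R2, R3, R6 — cost 3×6 + 12×11 + 9×7 = 213
  Shipping 287, fixed 402 → total 689.
  Any other capacity-feasible assignment to {A, B} ships for at least 287.
Compare {B, C}: its best feasible assignment gives total 807.
Compare {A, B, C}: its best feasible assignment gives total 900.
Every other set of open sites that can feasibly serve all demand totals ≥ 807 even under its best assignment. Minimum: 689.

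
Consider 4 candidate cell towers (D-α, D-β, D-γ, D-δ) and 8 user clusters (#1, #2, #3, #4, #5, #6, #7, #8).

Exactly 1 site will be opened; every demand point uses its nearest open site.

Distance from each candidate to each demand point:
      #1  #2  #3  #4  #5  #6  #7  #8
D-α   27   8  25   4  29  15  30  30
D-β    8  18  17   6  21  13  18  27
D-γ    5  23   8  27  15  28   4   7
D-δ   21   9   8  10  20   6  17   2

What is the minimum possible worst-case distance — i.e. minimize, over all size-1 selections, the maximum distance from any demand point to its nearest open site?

Open {D-δ}.
  Farthest demand point is #1 at distance 21 (to D-δ); all others are ≤ 21.
With {D-β} the worst case is 27.
With {D-γ} the worst case is 28.
No size-1 selection achieves below 21.

21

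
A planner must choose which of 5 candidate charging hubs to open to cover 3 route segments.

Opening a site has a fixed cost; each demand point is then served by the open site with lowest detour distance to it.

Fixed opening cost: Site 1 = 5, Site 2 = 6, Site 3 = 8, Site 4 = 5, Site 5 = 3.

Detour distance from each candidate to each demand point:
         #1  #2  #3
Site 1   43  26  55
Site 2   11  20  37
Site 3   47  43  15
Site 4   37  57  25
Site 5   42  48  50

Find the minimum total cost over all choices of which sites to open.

Open {Site 2, Site 3}: assign each demand point to its cheapest open site.
  #1→Site 2 11, #2→Site 2 20, #3→Site 3 15
  detour distance 46, fixed 14 → total 60.
Compare {Site 2, Site 3, Site 5}: detour distance 46 + fixed 17 = 63.
Compare {Site 1, Site 2, Site 3}: detour distance 46 + fixed 19 = 65.
Compare {Site 2, Site 3, Site 4}: detour distance 46 + fixed 19 = 65.
All other subsets cost ≥ 63. Minimum total cost: 60.

60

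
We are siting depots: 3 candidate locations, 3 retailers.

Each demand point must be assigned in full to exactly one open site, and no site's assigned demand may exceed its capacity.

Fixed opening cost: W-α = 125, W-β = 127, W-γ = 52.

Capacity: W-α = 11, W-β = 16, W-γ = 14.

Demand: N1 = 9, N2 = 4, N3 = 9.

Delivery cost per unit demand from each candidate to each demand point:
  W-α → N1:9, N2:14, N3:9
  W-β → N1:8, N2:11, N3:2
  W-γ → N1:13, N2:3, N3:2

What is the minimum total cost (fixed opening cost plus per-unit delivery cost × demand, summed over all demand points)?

281

Open {W-β, W-γ}; cheapest assignment that respects the capacities:
  W-β (cap 16, load 9): N1 — cost 9×8 = 72
  W-γ (cap 14, load 13): N2, N3 — cost 4×3 + 9×2 = 30
  Shipping 102, fixed 179 → total 281.
  Any other capacity-feasible assignment to {W-β, W-γ} ships for at least 102.
Compare {W-α, W-γ}: its best feasible assignment gives total 288.
Compare {W-α, W-β}: its best feasible assignment gives total 395.
Every other set of open sites that can feasibly serve all demand totals ≥ 288 even under its best assignment. Minimum: 281.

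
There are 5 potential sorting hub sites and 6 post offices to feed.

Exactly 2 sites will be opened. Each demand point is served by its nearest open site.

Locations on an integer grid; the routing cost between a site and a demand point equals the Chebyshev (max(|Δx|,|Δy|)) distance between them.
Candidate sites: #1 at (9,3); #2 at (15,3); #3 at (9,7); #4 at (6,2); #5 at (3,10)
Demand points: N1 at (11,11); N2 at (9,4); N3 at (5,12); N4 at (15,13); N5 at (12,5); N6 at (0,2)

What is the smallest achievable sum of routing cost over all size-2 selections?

Open {#3, #5}.
  N1→#3 4, N2→#3 3, N3→#5 2, N4→#3 6, N5→#3 3, N6→#5 8  ⇒ total 26.
Compare {#3, #4}: total 27.
Compare {#1, #3}: total 28.
No size-2 selection does better; minimum is 26.

26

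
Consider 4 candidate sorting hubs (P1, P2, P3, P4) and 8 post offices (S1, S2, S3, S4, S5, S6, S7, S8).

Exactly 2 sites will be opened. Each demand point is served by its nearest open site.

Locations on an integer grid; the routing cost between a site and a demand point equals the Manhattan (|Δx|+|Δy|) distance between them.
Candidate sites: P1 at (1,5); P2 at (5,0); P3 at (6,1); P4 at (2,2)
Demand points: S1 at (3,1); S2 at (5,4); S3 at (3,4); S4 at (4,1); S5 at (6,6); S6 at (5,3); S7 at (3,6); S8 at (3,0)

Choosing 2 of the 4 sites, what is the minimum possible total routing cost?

Open {P1, P2}.
  S1→P2 3, S2→P2 4, S3→P1 3, S4→P2 2, S5→P1 6, S6→P2 3, S7→P1 3, S8→P2 2  ⇒ total 26.
Compare {P1, P3}: total 27.
Compare {P3, P4}: total 27.
No size-2 selection does better; minimum is 26.

26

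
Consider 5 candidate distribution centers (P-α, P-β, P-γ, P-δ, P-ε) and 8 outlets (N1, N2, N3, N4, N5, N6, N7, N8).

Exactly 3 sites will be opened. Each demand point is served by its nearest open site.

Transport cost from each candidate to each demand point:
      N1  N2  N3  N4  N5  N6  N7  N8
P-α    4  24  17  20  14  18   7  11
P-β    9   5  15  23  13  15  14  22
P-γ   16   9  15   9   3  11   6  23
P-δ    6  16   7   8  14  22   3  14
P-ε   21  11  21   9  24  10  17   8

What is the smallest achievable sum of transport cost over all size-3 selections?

Open {P-γ, P-δ, P-ε}.
  N1→P-δ 6, N2→P-γ 9, N3→P-δ 7, N4→P-δ 8, N5→P-γ 3, N6→P-ε 10, N7→P-δ 3, N8→P-ε 8  ⇒ total 54.
Compare {P-α, P-γ, P-δ}: total 56.
Compare {P-β, P-γ, P-δ}: total 57.
No size-3 selection does better; minimum is 54.

54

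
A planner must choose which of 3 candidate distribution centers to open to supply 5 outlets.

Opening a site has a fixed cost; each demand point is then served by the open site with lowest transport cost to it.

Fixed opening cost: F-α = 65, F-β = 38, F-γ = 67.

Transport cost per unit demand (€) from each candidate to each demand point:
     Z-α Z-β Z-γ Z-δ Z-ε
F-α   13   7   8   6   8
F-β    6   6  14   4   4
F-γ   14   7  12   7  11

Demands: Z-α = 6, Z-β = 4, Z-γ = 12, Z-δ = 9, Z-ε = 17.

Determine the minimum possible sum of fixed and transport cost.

363

Open {F-α, F-β}: assign each demand point to its cheapest open site.
  Z-α→F-β 6×6=36, Z-β→F-β 4×6=24, Z-γ→F-α 12×8=96, Z-δ→F-β 9×4=36, Z-ε→F-β 17×4=68
  transport cost 260, fixed 103 → total 363.
Compare {F-β}: transport cost 332 + fixed 38 = 370.
Compare {F-β, F-γ}: transport cost 308 + fixed 105 = 413.
Compare {F-α, F-β, F-γ}: transport cost 260 + fixed 170 = 430.
All other subsets cost ≥ 370. Minimum total cost: 363.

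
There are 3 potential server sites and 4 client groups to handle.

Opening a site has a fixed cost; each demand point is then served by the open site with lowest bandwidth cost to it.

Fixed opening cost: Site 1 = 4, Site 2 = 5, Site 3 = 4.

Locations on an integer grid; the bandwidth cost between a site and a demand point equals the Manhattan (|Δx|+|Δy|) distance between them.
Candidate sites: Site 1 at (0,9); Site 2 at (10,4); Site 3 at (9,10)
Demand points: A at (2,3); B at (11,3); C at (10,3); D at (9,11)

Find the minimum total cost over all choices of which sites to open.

Open {Site 2, Site 3}: assign each demand point to its cheapest open site.
  A→Site 2 9, B→Site 2 2, C→Site 2 1, D→Site 3 1
  bandwidth cost 13, fixed 9 → total 22.
Compare {Site 2}: bandwidth cost 20 + fixed 5 = 25.
Compare {Site 1, Site 2, Site 3}: bandwidth cost 12 + fixed 13 = 25.
Compare {Site 1, Site 2}: bandwidth cost 19 + fixed 9 = 28.
All other subsets cost ≥ 25. Minimum total cost: 22.

22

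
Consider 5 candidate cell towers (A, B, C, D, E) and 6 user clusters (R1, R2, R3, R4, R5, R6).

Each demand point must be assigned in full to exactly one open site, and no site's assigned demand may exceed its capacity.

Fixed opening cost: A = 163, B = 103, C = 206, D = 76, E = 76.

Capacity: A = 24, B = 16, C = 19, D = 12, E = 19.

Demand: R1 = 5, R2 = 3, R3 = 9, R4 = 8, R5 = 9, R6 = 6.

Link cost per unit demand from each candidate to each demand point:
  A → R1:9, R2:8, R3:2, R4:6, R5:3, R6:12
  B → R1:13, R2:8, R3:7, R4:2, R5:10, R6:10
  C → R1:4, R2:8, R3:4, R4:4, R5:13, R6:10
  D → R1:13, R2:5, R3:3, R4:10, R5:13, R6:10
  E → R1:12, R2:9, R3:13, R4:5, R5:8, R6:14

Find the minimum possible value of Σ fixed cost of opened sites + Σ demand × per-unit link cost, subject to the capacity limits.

480

Open {A, E}; cheapest assignment that respects the capacities:
  A (cap 24, load 23): R1, R3, R5 — cost 5×9 + 9×2 + 9×3 = 90
  E (cap 19, load 17): R2, R4, R6 — cost 3×9 + 8×5 + 6×14 = 151
  Shipping 241, fixed 239 → total 480.
  Any other capacity-feasible assignment to {A, E} ships for at least 241.
Compare {A, B}: its best feasible assignment gives total 488.
Compare {B, D, E}: its best feasible assignment gives total 505.
Every other set of open sites that can feasibly serve all demand totals ≥ 488 even under its best assignment. Minimum: 480.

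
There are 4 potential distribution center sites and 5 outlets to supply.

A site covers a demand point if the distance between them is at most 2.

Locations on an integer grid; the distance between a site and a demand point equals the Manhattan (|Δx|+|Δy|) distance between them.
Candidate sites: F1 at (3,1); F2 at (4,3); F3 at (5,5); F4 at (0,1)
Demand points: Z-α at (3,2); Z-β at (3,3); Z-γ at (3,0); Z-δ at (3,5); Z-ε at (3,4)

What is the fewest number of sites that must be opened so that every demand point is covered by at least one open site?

3

Coverage sets (demand points within 2 of each site):
  F1: {Z-α, Z-β, Z-γ}
  F2: {Z-α, Z-β, Z-ε}
  F3: {Z-δ}
  F4: {}
No 2 sites suffice: every size-2 union leaves at least one demand point uncovered.
But {F1, F2, F3} covers everything, so the minimum is 3.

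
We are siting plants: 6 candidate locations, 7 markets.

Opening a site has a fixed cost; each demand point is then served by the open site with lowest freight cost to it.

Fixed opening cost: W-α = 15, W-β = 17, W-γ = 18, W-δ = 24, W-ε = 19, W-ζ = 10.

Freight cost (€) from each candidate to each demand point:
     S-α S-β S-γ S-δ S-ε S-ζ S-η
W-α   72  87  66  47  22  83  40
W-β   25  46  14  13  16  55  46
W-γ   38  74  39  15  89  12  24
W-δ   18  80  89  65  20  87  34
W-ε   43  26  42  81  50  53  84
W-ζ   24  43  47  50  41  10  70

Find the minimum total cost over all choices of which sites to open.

184

Open {W-β, W-γ, W-ε}: assign each demand point to its cheapest open site.
  S-α→W-β 25, S-β→W-ε 26, S-γ→W-β 14, S-δ→W-β 13, S-ε→W-β 16, S-ζ→W-γ 12, S-η→W-γ 24
  freight cost 130, fixed 54 → total 184.
Compare {W-β, W-γ}: freight cost 150 + fixed 35 = 185.
Compare {W-β, W-γ, W-ζ}: freight cost 144 + fixed 45 = 189.
Compare {W-β, W-γ, W-ε, W-ζ}: freight cost 127 + fixed 64 = 191.
All other subsets cost ≥ 185. Minimum total cost: 184.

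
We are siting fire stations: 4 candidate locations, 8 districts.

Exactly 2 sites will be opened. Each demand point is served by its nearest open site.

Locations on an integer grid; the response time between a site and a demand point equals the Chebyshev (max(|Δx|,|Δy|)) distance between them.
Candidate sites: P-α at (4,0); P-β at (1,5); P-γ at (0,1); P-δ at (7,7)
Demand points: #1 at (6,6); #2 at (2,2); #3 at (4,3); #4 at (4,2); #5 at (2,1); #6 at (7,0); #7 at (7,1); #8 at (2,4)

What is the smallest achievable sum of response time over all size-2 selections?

20

Open {P-α, P-δ}.
  #1→P-δ 1, #2→P-α 2, #3→P-α 3, #4→P-α 2, #5→P-α 2, #6→P-α 3, #7→P-α 3, #8→P-α 4  ⇒ total 20.
Compare {P-α, P-β}: total 21.
Compare {P-α, P-γ}: total 24.
No size-2 selection does better; minimum is 20.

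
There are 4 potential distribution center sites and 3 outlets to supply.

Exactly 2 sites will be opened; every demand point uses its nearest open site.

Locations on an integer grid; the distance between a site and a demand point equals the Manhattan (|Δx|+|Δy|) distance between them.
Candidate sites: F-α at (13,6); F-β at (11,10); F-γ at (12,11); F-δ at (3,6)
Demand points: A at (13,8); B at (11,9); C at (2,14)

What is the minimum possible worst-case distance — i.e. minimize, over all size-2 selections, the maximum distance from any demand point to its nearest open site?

9

Open {F-α, F-δ}.
  Farthest demand point is C at distance 9 (to F-δ); all others are ≤ 9.
With {F-β, F-δ} the worst case is 9.
With {F-γ, F-δ} the worst case is 9.
No size-2 selection achieves below 9.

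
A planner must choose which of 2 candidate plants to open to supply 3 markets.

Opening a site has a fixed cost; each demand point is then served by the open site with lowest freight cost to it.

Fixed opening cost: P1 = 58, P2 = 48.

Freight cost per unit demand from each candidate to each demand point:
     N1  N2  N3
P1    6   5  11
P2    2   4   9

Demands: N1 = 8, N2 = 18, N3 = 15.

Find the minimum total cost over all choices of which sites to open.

Open {P2}: assign each demand point to its cheapest open site.
  N1→P2 8×2=16, N2→P2 18×4=72, N3→P2 15×9=135
  freight cost 223, fixed 48 → total 271.
Compare {P1, P2}: freight cost 223 + fixed 106 = 329.
Compare {P1}: freight cost 303 + fixed 58 = 361.

271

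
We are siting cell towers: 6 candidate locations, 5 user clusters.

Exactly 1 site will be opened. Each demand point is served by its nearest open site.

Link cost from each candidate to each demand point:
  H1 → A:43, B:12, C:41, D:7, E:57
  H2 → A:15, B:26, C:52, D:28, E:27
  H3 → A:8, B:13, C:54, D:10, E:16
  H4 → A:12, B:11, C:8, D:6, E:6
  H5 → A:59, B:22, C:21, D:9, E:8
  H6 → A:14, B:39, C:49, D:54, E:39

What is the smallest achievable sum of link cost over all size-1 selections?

Open {H4}.
  A→H4 12, B→H4 11, C→H4 8, D→H4 6, E→H4 6  ⇒ total 43.
Compare {H3}: total 101.
Compare {H5}: total 119.
No size-1 selection does better; minimum is 43.

43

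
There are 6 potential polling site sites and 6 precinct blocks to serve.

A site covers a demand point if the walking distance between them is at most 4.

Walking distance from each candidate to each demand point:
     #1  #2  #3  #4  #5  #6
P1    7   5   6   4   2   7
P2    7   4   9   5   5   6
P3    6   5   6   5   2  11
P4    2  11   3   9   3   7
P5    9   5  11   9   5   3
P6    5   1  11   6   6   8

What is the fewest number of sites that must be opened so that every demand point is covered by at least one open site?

Coverage sets (demand points within 4 of each site):
  P1: {#4, #5}
  P2: {#2}
  P3: {#5}
  P4: {#1, #3, #5}
  P5: {#6}
  P6: {#2}
No 3 sites suffice: every size-3 union leaves at least one demand point uncovered.
But {P1, P2, P4, P5} covers everything, so the minimum is 4.

4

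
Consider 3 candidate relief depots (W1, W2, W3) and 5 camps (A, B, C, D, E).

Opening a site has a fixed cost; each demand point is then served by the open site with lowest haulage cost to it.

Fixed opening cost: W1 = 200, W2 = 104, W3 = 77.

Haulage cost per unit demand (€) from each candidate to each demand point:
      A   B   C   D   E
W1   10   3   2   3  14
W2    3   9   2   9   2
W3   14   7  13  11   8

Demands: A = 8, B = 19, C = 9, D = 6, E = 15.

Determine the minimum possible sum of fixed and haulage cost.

Open {W2}: assign each demand point to its cheapest open site.
  A→W2 8×3=24, B→W2 19×9=171, C→W2 9×2=18, D→W2 6×9=54, E→W2 15×2=30
  haulage cost 297, fixed 104 → total 401.
Compare {W2, W3}: haulage cost 259 + fixed 181 = 440.
Compare {W1, W2}: haulage cost 147 + fixed 304 = 451.
Compare {W1, W2, W3}: haulage cost 147 + fixed 381 = 528.
All other subsets cost ≥ 440. Minimum total cost: 401.

401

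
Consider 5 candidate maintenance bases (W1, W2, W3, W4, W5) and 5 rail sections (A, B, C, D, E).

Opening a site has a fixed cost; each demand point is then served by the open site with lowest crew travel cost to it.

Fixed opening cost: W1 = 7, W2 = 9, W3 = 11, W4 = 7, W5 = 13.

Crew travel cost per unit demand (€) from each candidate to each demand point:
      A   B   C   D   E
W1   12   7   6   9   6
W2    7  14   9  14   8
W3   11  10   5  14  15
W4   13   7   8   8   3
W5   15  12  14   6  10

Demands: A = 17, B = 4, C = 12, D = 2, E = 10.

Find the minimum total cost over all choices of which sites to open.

280

Open {W2, W3, W4}: assign each demand point to its cheapest open site.
  A→W2 17×7=119, B→W4 4×7=28, C→W3 12×5=60, D→W4 2×8=16, E→W4 10×3=30
  crew travel cost 253, fixed 27 → total 280.
Compare {W1, W2, W3, W4}: crew travel cost 253 + fixed 34 = 287.
Compare {W1, W2, W4}: crew travel cost 265 + fixed 23 = 288.
Compare {W2, W3, W4, W5}: crew travel cost 249 + fixed 40 = 289.
All other subsets cost ≥ 287. Minimum total cost: 280.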